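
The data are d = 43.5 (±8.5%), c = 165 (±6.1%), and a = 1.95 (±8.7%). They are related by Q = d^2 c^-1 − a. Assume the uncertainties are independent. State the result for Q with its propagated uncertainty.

9.52 ± 2.08

Let p = d^2·c^-1 = 11.5. δp/p = √((2·δd/d)² + (-1·δc/c)²) = √(0.0289 + 0.00372) = 0.181, so δp = 2.07.
Q = p − a: δQ = √(δp² + δa²) = √(4.29 + 0.0288) = 2.08
Q = 9.52.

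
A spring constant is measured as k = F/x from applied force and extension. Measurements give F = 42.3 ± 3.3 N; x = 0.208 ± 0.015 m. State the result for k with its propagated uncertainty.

203 ± 21.6 N/m

Products/powers → add relative errors in quadrature, weighted by exponent:
  (1·δF/F)² = (1×0.0780)² = 0.00609;  (-1·δx/x)² = (-1×0.0721)² = 0.00520
δk/k = √(0.0113) = 0.106
k = 203 N/m, so δk = 0.106 × 203 = 21.6 N/m.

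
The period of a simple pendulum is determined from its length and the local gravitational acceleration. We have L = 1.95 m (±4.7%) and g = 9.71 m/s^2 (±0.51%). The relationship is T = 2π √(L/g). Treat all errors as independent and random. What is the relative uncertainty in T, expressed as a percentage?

2.36%

T is a product of powers, so relative uncertainties combine in quadrature:
  (½·δL/L)² = (0.5×0.0470)² = 0.000552;  (−½·δg/g)² = (-0.5×0.00510)² = 6.5e-06
δT/T = √(0.000559) = 0.0236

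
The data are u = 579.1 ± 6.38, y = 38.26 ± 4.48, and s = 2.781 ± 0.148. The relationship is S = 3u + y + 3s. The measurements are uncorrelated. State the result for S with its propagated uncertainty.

1784 ± 19.7

Absolute uncertainties add in quadrature for a linear combination:
  (3·δu)² = 366;  (δy)² = 20.1;  (3·δs)² = 0.197
δS = √(387) = 19.7
S = 1784.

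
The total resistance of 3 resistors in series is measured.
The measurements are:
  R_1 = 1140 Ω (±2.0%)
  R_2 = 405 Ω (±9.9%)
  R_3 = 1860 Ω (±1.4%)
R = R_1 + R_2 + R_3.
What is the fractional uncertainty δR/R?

R is a linear combination, so absolute uncertainties add in quadrature:
  (δR_1)² = 520;  (δR_2)² = 1610;  (δR_3)² = 678
δR = √(2810) = 53.0 Ω
R = 3400 Ω, so δR/R = 53.0/3400 = 0.0156.

0.0156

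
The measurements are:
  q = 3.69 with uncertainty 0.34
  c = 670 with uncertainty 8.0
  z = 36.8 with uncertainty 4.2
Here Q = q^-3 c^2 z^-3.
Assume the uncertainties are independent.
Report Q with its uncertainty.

For a monomial Q ∝ q^-3, c^2, z^-3, fractional errors add in quadrature:
  (-3·δq/q)² = (-3×0.0921)² = 0.0764;  (2·δc/c)² = (2×0.0119)² = 0.000570;  (-3·δz/z)² = (-3×0.114)² = 0.117
δQ/Q = √(0.194) = 0.441
Q = 0.179, so δQ = 0.441 × 0.179 = 0.0790.

0.179 ± 0.0790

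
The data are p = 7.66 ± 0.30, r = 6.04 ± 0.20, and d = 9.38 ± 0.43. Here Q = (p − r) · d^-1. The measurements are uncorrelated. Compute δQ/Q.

0.227

Let u = p − r = 1.62. δu = √(δp² + δr²) = √(0.0900 + 0.0400) = 0.361, so δu/u = 0.223.
Q is then a monomial in u, d:
δQ/Q = √((δu/u)² + (-1·δd/d)²) = √(0.0495 + 0.00210) = 0.227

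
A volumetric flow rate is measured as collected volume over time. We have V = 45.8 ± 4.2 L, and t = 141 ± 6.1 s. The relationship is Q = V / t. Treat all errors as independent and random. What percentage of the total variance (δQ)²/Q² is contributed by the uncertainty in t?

(δQ/Q)² = (1·δV/V)² + (-1·δt/t)²
  V term: (1×0.0917)² = 0.00841
  t term: (-1×0.0433)² = 0.00187
Total = 0.0103. Share from t = 0.00187/0.0103 = 0.182.

18.2%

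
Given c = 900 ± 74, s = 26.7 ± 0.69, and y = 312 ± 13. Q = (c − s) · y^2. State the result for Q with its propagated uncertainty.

(8.50 ± 1.01) × 10^7

Let u = c − s = 873. δu = √(δc² + δs²) = √(5480 + 0.476) = 74.0, so δu/u = 0.0847.
Q is then a monomial in u, y:
δQ/Q = √((δu/u)² + (2·δy/y)²) = √(0.00718 + 0.00694) = 0.119
Q = 8.5e+07, so δQ = 0.119 × 8.5e+07 = 1.01e+07.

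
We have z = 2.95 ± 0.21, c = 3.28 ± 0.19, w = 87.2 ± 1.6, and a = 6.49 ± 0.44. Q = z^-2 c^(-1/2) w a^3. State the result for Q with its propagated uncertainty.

1510 ± 379

Products/powers → add relative errors in quadrature, weighted by exponent:
  (-2·δz/z)² = (-2×0.0712)² = 0.0203;  (−½·δc/c)² = (-0.5×0.0579)² = 0.000839;  (1·δw/w)² = (1×0.0183)² = 0.000337;  (3·δa/a)² = (3×0.0678)² = 0.0414
δQ/Q = √(0.0628) = 0.251
Q = 1510, so δQ = 0.251 × 1510 = 379.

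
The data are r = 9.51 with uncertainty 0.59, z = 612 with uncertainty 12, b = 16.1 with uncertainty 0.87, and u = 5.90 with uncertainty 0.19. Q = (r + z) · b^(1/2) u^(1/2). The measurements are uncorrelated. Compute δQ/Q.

0.0369

Let w = r + z = 622. δw = √(δr² + δz²) = √(0.348 + 144) = 12.0, so δw/w = 0.0193.
Q is then a monomial in w, b, u:
δQ/Q = √((δw/w)² + (½·δb/b)² + (½·δu/u)²) = √(0.000374 + 0.000730 + 0.000259) = 0.0369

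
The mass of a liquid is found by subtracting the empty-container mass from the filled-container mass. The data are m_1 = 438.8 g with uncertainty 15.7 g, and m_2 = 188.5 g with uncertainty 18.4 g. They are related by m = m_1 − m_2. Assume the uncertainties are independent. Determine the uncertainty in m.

24.2 g

Each term contributes (cᵢ δxᵢ)² to (δm)²:
  (δm_1)² = 246;  (δm_2)² = 339
δm = √(585) = 24.2 g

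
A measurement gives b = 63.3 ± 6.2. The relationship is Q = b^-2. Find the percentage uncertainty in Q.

19.6%

Relative error in a monomial: (δQ/Q)² = Σ (nᵢ · δxᵢ/xᵢ)².
  (-2·δb/b)² = (-2×0.0979)² = 0.0384
δQ/Q = √(0.0384) = 0.196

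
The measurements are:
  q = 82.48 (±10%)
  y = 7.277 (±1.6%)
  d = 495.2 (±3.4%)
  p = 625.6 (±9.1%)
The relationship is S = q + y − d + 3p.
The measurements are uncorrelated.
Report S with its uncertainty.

1471 ± 172

Absolute uncertainties add in quadrature for a linear combination:
  (δq)² = 68.0;  (δy)² = 0.0136;  (δd)² = 283;  (3·δp)² = 29200
δS = √(29500) = 172
S = 1471.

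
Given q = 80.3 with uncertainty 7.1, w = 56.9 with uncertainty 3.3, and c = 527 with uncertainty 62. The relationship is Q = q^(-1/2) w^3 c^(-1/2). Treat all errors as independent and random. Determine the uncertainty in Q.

Relative error in a monomial: (δQ/Q)² = Σ (nᵢ · δxᵢ/xᵢ)².
  (−½·δq/q)² = (-0.5×0.0884)² = 0.00195;  (3·δw/w)² = (3×0.0580)² = 0.0303;  (−½·δc/c)² = (-0.5×0.118)² = 0.00346
δQ/Q = √(0.0357) = 0.189
Q = 896, so δQ = 0.189 × 896 = 169.

169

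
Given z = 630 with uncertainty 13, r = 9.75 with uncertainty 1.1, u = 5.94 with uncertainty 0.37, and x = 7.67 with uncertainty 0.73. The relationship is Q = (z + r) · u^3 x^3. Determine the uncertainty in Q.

2.07e+07

Let w = z + r = 640. δw = √(δz² + δr²) = √(169 + 1.21) = 13.0, so δw/w = 0.0204.
Q is then a monomial in w, u, x:
δQ/Q = √((δw/w)² + (3·δu/u)² + (3·δx/x)²) = √(0.000416 + 0.0349 + 0.0815) = 0.342
Q = 6.05e+07, so δQ = 0.342 × 6.05e+07 = 2.07e+07.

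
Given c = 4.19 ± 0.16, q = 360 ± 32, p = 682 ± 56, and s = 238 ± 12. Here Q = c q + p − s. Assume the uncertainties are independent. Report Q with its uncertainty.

Let w = c·q = 1510. δw/w = √((1·δc/c)² + (1·δq/q)²) = √(0.00146 + 0.00790) = 0.0967, so δw = 146.
Q = w + p − s: δQ = √(δw² + δp² + δs²) = √(21300 + 3140 + 144) = 157
Q = 1950.

1950 ± 157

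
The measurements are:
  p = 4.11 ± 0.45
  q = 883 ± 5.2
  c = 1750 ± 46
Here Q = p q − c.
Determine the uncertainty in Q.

Let w = p·q = 3630. δw/w = √((1·δp/p)² + (1·δq/q)²) = √(0.0120 + 3.47e-05) = 0.110, so δw = 398.
Q = w − c: δQ = √(δw² + δc²) = √(1.58e+05 + 2120) = 401

401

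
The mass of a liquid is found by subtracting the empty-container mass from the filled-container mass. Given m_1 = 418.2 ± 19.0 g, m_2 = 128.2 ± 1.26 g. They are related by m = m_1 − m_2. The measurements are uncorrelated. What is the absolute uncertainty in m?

Absolute uncertainties add in quadrature for a linear combination:
  (δm_1)² = 361;  (δm_2)² = 1.59
δm = √(363) = 19.0 g

19.0 g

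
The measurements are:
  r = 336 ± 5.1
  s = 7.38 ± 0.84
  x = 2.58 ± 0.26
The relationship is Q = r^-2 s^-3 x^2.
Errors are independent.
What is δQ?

5.83e-08

Since Q is a product/quotient, work with relative uncertainties:
  (-2·δr/r)² = (-2×0.0152)² = 0.000922;  (-3·δs/s)² = (-3×0.114)² = 0.117;  (2·δx/x)² = (2×0.101)² = 0.0406
δQ/Q = √(0.158) = 0.398
Q = 1.47e-07, so δQ = 0.398 × 1.47e-07 = 5.83e-08.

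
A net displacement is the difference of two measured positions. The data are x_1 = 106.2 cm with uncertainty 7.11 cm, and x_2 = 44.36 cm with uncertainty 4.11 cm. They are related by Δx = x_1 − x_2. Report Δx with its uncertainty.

Sums and differences: (δΔx)² = Σ (cᵢ δxᵢ)².
  (δx_1)² = 50.6;  (δx_2)² = 16.9
δΔx = √(67.4) = 8.21 cm
Δx = 61.84 cm.

61.84 ± 8.21 cm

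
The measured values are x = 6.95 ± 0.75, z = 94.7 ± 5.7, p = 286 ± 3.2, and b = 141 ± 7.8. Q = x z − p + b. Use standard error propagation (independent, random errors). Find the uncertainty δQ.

Let w = x·z = 658. δw/w = √((1·δx/x)² + (1·δz/z)²) = √(0.0116 + 0.00362) = 0.124, so δw = 81.3.
Q = w − p + b: δQ = √(δw² + δp² + δb²) = √(6610 + 10.2 + 60.8) = 81.8

81.8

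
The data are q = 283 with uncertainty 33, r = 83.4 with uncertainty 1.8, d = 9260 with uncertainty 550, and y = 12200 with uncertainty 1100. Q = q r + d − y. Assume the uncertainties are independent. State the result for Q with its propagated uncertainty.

Let p = q·r = 23600. δp/p = √((1·δq/q)² + (1·δr/r)²) = √(0.0136 + 0.000466) = 0.119, so δp = 2800.
Q = p + d − y: δQ = √(δp² + δd² + δy²) = √(7.83e+06 + 3.02e+05 + 1.21e+06) = 3060
Q = 20700.

20700 ± 3060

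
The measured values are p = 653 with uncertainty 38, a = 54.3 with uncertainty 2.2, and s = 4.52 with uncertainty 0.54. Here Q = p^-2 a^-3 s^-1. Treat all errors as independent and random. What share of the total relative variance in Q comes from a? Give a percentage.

34.7%

(δQ/Q)² = (-2·δp/p)² + (-3·δa/a)² + (-1·δs/s)²
  p term: (-2×0.0582)² = 0.0135
  a term: (-3×0.0405)² = 0.0148
  s term: (-1×0.119)² = 0.0143
Total = 0.0426. Share from a = 0.0148/0.0426 = 0.347.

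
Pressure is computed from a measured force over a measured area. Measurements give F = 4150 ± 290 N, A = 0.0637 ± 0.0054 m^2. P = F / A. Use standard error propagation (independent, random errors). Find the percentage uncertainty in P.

For a monomial P ∝ F, A^-1, fractional errors add in quadrature:
  (1·δF/F)² = (1×0.0699)² = 0.00488;  (-1·δA/A)² = (-1×0.0848)² = 0.00719
δP/P = √(0.0121) = 0.110

11.0%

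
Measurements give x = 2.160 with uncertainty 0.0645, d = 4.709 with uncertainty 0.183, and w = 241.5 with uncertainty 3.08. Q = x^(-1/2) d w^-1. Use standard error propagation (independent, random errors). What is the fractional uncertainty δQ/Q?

0.0435

Each factor contributes (exponent × relative error)² to (δQ/Q)²:
  (−½·δx/x)² = (-0.5×0.0299)² = 0.000223;  (1·δd/d)² = (1×0.0389)² = 0.00151;  (-1·δw/w)² = (-1×0.0128)² = 0.000163
δQ/Q = √(0.00190) = 0.0435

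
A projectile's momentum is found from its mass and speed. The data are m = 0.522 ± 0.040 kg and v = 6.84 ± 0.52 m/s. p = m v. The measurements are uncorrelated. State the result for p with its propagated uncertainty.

p is a product of powers, so relative uncertainties combine in quadrature:
  (1·δm/m)² = (1×0.0766)² = 0.00587;  (1·δv/v)² = (1×0.0760)² = 0.00578
δp/p = √(0.0117) = 0.108
p = 3.57 kg·m/s, so δp = 0.108 × 3.57 = 0.385 kg·m/s.

3.57 ± 0.385 kg·m/s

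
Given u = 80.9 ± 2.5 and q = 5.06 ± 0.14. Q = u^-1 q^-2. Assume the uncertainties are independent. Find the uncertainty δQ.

3.06e-05

Products/powers → add relative errors in quadrature, weighted by exponent:
  (-1·δu/u)² = (-1×0.0309)² = 0.000955;  (-2·δq/q)² = (-2×0.0277)² = 0.00306
δQ/Q = √(0.00402) = 0.0634
Q = 0.000483, so δQ = 0.0634 × 0.000483 = 3.06e-05.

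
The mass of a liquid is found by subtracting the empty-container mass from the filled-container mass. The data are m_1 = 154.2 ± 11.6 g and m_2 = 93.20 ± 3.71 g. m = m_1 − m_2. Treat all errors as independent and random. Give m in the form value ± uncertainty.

61.00 ± 12.2 g

Absolute uncertainties add in quadrature for a linear combination:
  (δm_1)² = 135;  (δm_2)² = 13.8
δm = √(148) = 12.2 g
m = 61.00 g.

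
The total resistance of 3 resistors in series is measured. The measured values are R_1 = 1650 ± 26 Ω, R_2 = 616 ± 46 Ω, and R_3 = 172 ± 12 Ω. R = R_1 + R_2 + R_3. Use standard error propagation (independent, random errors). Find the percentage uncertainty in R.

2.22%

For a sum/difference, combine absolute errors in quadrature:
  (δR_1)² = 676;  (δR_2)² = 2120;  (δR_3)² = 144
δR = √(2940) = 54.2 Ω
R = 2440 Ω, so δR/R = 54.2/2440 = 0.0222.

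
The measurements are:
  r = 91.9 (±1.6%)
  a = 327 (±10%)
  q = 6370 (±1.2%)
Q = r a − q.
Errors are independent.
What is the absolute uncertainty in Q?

3040

Let p = r·a = 30100. δp/p = √((1·δr/r)² + (1·δa/a)²) = √(0.000256 + 0.0100) = 0.101, so δp = 3040.
Q = p − q: δQ = √(δp² + δq²) = √(9.26e+06 + 5840) = 3040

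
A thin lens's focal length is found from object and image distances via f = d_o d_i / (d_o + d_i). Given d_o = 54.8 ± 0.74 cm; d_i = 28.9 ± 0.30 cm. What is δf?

0.156 cm

∂f/∂d_o = (d_i/(d_o+d_i))² = 0.119;  ∂f/∂d_i = (d_o/(d_o+d_i))² = 0.429
δf = √((∂f/∂d_o · δd_o)² + (∂f/∂d_i · δd_i)²) = √(0.00778 + 0.0165) = 0.156 cm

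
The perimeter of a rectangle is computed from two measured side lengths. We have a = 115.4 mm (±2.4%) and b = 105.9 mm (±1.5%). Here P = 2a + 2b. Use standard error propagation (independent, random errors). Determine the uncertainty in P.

P is a linear combination, so absolute uncertainties add in quadrature:
  (2·δa)² = 30.7;  (2·δb)² = 10.1
δP = √(40.8) = 6.39 mm

6.39 mm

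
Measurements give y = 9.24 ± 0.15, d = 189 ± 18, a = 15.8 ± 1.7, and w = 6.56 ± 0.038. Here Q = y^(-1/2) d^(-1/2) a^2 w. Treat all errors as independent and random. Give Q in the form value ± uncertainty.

39.2 ± 8.65

Each factor contributes (exponent × relative error)² to (δQ/Q)²:
  (−½·δy/y)² = (-0.5×0.0162)² = 6.59e-05;  (−½·δd/d)² = (-0.5×0.0952)² = 0.00227;  (2·δa/a)² = (2×0.108)² = 0.0463;  (1·δw/w)² = (1×0.00579)² = 3.36e-05
δQ/Q = √(0.0487) = 0.221
Q = 39.2, so δQ = 0.221 × 39.2 = 8.65.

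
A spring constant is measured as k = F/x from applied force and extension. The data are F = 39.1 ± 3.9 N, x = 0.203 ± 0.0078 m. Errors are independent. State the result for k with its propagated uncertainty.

Since k is a product/quotient, work with relative uncertainties:
  (1·δF/F)² = (1×0.0997)² = 0.00995;  (-1·δx/x)² = (-1×0.0384)² = 0.00148
δk/k = √(0.0114) = 0.107
k = 193 N/m, so δk = 0.107 × 193 = 20.6 N/m.

193 ± 20.6 N/m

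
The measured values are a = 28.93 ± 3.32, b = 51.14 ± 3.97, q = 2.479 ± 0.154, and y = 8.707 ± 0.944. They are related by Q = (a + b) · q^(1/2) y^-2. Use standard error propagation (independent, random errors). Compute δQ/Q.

0.228

Let u = a + b = 80.07. δu = √(δa² + δb²) = √(11.0 + 15.8) = 5.18, so δu/u = 0.0646.
Q is then a monomial in u, q, y:
δQ/Q = √((δu/u)² + (½·δq/q)² + (-2·δy/y)²) = √(0.00418 + 0.000965 + 0.0470) = 0.228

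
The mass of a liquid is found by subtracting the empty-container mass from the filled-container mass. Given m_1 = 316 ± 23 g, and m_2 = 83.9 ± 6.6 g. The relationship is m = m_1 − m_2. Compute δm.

23.9 g

For a sum/difference, combine absolute errors in quadrature:
  (δm_1)² = 529;  (δm_2)² = 43.6
δm = √(573) = 23.9 g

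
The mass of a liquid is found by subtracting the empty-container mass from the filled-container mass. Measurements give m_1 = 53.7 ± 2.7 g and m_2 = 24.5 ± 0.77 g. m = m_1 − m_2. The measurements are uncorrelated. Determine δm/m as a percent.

Sums and differences: (δm)² = Σ (cᵢ δxᵢ)².
  (δm_1)² = 7.29;  (δm_2)² = 0.593
δm = √(7.88) = 2.81 g
m = 29.2 g, so δm/m = 2.81/29.2 = 0.0962.

9.62%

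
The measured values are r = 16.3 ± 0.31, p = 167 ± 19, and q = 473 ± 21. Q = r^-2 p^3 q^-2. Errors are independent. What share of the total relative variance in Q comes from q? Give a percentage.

(δQ/Q)² = (-2·δr/r)² + (3·δp/p)² + (-2·δq/q)²
  r term: (-2×0.0190)² = 0.00145
  p term: (3×0.114)² = 0.116
  q term: (-2×0.0444)² = 0.00788
Total = 0.126. Share from q = 0.00788/0.126 = 0.0627.

6.27%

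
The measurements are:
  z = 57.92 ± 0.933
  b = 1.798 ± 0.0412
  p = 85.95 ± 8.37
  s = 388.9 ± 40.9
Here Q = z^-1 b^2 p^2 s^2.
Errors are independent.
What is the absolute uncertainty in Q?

1.81e+07

Since Q is a product/quotient, work with relative uncertainties:
  (-1·δz/z)² = (-1×0.0161)² = 0.000259;  (2·δb/b)² = (2×0.0229)² = 0.00210;  (2·δp/p)² = (2×0.0974)² = 0.0379;  (2·δs/s)² = (2×0.105)² = 0.0442
δQ/Q = √(0.0845) = 0.291
Q = 6.236e+07, so δQ = 0.291 × 6.236e+07 = 1.81e+07.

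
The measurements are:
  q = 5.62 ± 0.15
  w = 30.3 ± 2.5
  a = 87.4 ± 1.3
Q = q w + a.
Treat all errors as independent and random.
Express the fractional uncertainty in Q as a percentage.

Let p = q·w = 170. δp/p = √((1·δq/q)² + (1·δw/w)²) = √(0.000712 + 0.00681) = 0.0867, so δp = 14.8.
Q = p + a: δQ = √(δp² + δa²) = √(218 + 1.69) = 14.8
Q = 258, so δQ/Q = 14.8/258 = 0.0575.

5.75%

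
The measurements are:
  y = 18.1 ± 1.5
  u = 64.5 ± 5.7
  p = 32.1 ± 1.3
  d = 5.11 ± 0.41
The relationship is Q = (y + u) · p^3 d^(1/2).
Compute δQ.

Let w = y + u = 82.6. δw = √(δy² + δu²) = √(2.25 + 32.5) = 5.89, so δw/w = 0.0714.
Q is then a monomial in w, p, d:
δQ/Q = √((δw/w)² + (3·δp/p)² + (½·δd/d)²) = √(0.00509 + 0.0148 + 0.00161) = 0.147
Q = 6.18e+06, so δQ = 0.147 × 6.18e+06 = 9.05e+05.

9.05e+05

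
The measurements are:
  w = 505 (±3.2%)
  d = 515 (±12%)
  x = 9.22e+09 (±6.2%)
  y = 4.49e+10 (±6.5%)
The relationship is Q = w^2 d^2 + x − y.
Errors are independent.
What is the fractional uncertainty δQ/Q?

0.534

Let p = w^2·d^2 = 6.76e+10. δp/p = √((2·δw/w)² + (2·δd/d)²) = √(0.00410 + 0.0576) = 0.248, so δp = 1.68e+10.
Q = p + x − y: δQ = √(δp² + δx² + δy²) = √(2.82e+20 + 3.27e+17 + 8.52e+18) = 1.71e+10
Q = 3.2e+10, so δQ/Q = 1.71e+10/3.2e+10 = 0.534.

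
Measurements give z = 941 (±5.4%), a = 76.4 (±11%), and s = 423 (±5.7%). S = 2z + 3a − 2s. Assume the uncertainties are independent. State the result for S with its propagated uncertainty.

For a sum/difference, combine absolute errors in quadrature:
  (2·δz)² = 10300;  (3·δa)² = 636;  (2·δs)² = 2330
δS = √(13300) = 115
S = 1270.

1270 ± 115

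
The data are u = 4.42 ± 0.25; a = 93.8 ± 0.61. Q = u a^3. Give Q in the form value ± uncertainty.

Since Q is a product/quotient, work with relative uncertainties:
  (1·δu/u)² = (1×0.0566)² = 0.00320;  (3·δa/a)² = (3×0.00650)² = 0.000381
δQ/Q = √(0.00358) = 0.0598
Q = 3.65e+06, so δQ = 0.0598 × 3.65e+06 = 2.18e+05.

(3.65 ± 0.218) × 10^6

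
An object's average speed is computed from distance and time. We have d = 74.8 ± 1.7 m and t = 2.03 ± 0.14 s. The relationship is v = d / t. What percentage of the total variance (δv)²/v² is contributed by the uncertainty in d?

9.80%

(δv/v)² = (1·δd/d)² + (-1·δt/t)²
  d term: (1×0.0227)² = 0.000517
  t term: (-1×0.0690)² = 0.00476
Total = 0.00527. Share from d = 0.000517/0.00527 = 0.0980.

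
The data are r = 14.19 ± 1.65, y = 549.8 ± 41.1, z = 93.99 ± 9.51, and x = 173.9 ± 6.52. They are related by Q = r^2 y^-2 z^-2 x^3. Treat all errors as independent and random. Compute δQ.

0.143

Products/powers → add relative errors in quadrature, weighted by exponent:
  (2·δr/r)² = (2×0.116)² = 0.0541;  (-2·δy/y)² = (-2×0.0748)² = 0.0224;  (-2·δz/z)² = (-2×0.101)² = 0.0410;  (3·δx/x)² = (3×0.0375)² = 0.0127
δQ/Q = √(0.130) = 0.361
Q = 0.3965, so δQ = 0.361 × 0.3965 = 0.143.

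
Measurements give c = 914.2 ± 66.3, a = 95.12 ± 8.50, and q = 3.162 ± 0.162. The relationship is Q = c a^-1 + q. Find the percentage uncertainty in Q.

8.75%

Let p = c·a^-1 = 9.611. δp/p = √((1·δc/c)² + (-1·δa/a)²) = √(0.00526 + 0.00799) = 0.115, so δp = 1.11.
Q = p + q: δQ = √(δp² + δq²) = √(1.22 + 0.0262) = 1.12
Q = 12.77, so δQ/Q = 1.12/12.77 = 0.0875.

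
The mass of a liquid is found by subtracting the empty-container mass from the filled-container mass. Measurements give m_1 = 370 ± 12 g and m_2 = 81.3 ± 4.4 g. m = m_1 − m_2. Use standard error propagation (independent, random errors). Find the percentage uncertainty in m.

m is a linear combination, so absolute uncertainties add in quadrature:
  (δm_1)² = 144;  (δm_2)² = 19.4
δm = √(163) = 12.8 g
m = 289 g, so δm/m = 12.8/289 = 0.0443.

4.43%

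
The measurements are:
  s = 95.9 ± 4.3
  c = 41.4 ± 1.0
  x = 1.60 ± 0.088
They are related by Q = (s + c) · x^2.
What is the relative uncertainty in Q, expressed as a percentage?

Let u = s + c = 137. δu = √(δs² + δc²) = √(18.5 + 1.00) = 4.41, so δu/u = 0.0322.
Q is then a monomial in u, x:
δQ/Q = √((δu/u)² + (2·δx/x)²) = √(0.00103 + 0.0121) = 0.115

11.5%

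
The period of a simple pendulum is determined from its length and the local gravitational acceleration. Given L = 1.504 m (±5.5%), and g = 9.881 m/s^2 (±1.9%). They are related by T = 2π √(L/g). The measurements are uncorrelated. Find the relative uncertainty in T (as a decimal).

0.0291

For a monomial T ∝ L^(1/2), g^(-1/2), fractional errors add in quadrature:
  (½·δL/L)² = (0.5×0.0550)² = 0.000756;  (−½·δg/g)² = (-0.5×0.0190)² = 9.02e-05
δT/T = √(0.000847) = 0.0291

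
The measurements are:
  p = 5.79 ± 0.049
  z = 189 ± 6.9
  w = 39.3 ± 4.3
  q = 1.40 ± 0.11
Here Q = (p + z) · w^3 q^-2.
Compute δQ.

Let u = p + z = 195. δu = √(δp² + δz²) = √(0.00240 + 47.6) = 6.90, so δu/u = 0.0354.
Q is then a monomial in u, w, q:
δQ/Q = √((δu/u)² + (3·δw/w)² + (-2·δq/q)²) = √(0.00125 + 0.108 + 0.0247) = 0.366
Q = 6.03e+06, so δQ = 0.366 × 6.03e+06 = 2.21e+06.

2.21e+06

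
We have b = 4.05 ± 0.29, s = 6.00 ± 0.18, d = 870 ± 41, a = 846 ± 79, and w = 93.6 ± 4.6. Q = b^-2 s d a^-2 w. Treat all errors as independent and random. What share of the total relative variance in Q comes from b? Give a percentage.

33.7%

(δQ/Q)² = (-2·δb/b)² + (1·δs/s)² + (1·δd/d)² + (-2·δa/a)² + (1·δw/w)²
  b term: (-2×0.0716)² = 0.0205
  s term: (1×0.0300)² = 0.000900
  d term: (1×0.0471)² = 0.00222
  a term: (-2×0.0934)² = 0.0349
  w term: (1×0.0491)² = 0.00242
Total = 0.0609. Share from b = 0.0205/0.0609 = 0.337.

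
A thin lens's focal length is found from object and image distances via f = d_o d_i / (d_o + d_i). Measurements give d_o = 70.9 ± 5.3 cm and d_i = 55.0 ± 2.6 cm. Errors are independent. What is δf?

1.30 cm

∂f/∂d_o = (d_i/(d_o+d_i))² = 0.191;  ∂f/∂d_i = (d_o/(d_o+d_i))² = 0.317
δf = √((∂f/∂d_o · δd_o)² + (∂f/∂d_i · δd_i)²) = √(1.02 + 0.680) = 1.30 cm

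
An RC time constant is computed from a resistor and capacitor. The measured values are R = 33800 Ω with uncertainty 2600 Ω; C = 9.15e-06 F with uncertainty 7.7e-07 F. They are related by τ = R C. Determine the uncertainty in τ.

0.0353 s

Each factor contributes (exponent × relative error)² to (δτ/τ)²:
  (1·δR/R)² = (1×0.0769)² = 0.00592;  (1·δC/C)² = (1×0.0842)² = 0.00708
δτ/τ = √(0.0130) = 0.114
τ = 0.309 s, so δτ = 0.114 × 0.309 = 0.0353 s.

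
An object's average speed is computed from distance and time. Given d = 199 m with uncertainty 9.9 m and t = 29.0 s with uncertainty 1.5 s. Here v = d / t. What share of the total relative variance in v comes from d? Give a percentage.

48.1%

(δv/v)² = (1·δd/d)² + (-1·δt/t)²
  d term: (1×0.0497)² = 0.00247
  t term: (-1×0.0517)² = 0.00268
Total = 0.00515. Share from d = 0.00247/0.00515 = 0.481.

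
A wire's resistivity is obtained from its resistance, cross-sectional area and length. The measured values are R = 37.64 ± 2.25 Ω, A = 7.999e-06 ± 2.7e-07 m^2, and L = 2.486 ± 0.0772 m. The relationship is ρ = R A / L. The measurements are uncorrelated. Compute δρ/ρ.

ρ is a product of powers, so relative uncertainties combine in quadrature:
  (1·δR/R)² = (1×0.0598)² = 0.00357;  (1·δA/A)² = (1×0.0338)² = 0.00114;  (-1·δL/L)² = (-1×0.0311)² = 0.000964
δρ/ρ = √(0.00568) = 0.0753

0.0753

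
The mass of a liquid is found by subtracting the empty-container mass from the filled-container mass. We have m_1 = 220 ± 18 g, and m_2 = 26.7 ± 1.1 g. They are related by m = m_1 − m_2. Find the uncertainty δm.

Sums and differences: (δm)² = Σ (cᵢ δxᵢ)².
  (δm_1)² = 324;  (δm_2)² = 1.21
δm = √(325) = 18.0 g

18.0 g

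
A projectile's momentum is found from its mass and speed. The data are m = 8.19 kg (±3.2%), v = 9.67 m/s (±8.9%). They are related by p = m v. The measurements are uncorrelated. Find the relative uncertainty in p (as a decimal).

Products/powers → add relative errors in quadrature, weighted by exponent:
  (1·δm/m)² = (1×0.0320)² = 0.00102;  (1·δv/v)² = (1×0.0890)² = 0.00792
δp/p = √(0.00895) = 0.0946

0.0946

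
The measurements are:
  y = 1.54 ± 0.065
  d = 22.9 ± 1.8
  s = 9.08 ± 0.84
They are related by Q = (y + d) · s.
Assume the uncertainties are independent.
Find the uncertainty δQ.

Let u = y + d = 24.4. δu = √(δy² + δd²) = √(0.00423 + 3.24) = 1.80, so δu/u = 0.0737.
Q is then a monomial in u, s:
δQ/Q = √((δu/u)² + (1·δs/s)²) = √(0.00543 + 0.00856) = 0.118
Q = 222, so δQ = 0.118 × 222 = 26.2.

26.2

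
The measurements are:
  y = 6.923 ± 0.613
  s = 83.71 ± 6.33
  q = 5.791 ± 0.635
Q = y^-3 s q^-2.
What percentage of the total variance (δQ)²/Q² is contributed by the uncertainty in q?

(δQ/Q)² = (-3·δy/y)² + (1·δs/s)² + (-2·δq/q)²
  y term: (-3×0.0885)² = 0.0706
  s term: (1×0.0756)² = 0.00572
  q term: (-2×0.110)² = 0.0481
Total = 0.124. Share from q = 0.0481/0.124 = 0.387.

38.7%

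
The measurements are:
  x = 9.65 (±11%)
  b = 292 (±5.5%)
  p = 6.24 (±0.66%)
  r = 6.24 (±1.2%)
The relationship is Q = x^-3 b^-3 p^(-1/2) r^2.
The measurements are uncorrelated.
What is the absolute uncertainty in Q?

For a monomial Q ∝ x^-3, b^-3, p^(-1/2), r^2, fractional errors add in quadrature:
  (-3·δx/x)² = (-3×0.110)² = 0.109;  (-3·δb/b)² = (-3×0.0550)² = 0.0272;  (−½·δp/p)² = (-0.5×0.00660)² = 1.09e-05;  (2·δr/r)² = (2×0.0120)² = 0.000576
δQ/Q = √(0.137) = 0.370
Q = 6.97e-10, so δQ = 0.370 × 6.97e-10 = 2.58e-10.

2.58e-10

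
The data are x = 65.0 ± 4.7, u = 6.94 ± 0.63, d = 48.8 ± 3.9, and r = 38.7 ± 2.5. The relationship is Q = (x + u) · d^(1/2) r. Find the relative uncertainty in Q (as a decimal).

Let w = x + u = 71.9. δw = √(δx² + δu²) = √(22.1 + 0.397) = 4.74, so δw/w = 0.0659.
Q is then a monomial in w, d, r:
δQ/Q = √((δw/w)² + (½·δd/d)² + (1·δr/r)²) = √(0.00434 + 0.00160 + 0.00417) = 0.101

0.101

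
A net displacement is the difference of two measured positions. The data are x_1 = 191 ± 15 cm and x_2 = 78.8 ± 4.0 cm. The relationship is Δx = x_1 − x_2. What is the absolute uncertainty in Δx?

15.5 cm

Δx is a linear combination, so absolute uncertainties add in quadrature:
  (δx_1)² = 225;  (δx_2)² = 16.0
δΔx = √(241) = 15.5 cm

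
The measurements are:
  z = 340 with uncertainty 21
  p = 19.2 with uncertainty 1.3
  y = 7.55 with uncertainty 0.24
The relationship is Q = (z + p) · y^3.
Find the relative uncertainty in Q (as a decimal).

Let u = z + p = 359. δu = √(δz² + δp²) = √(441 + 1.69) = 21.0, so δu/u = 0.0586.
Q is then a monomial in u, y:
δQ/Q = √((δu/u)² + (3·δy/y)²) = √(0.00343 + 0.00909) = 0.112

0.112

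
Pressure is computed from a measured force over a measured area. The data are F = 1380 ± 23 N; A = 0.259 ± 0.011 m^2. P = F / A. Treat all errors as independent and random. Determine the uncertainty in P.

Since P is a product/quotient, work with relative uncertainties:
  (1·δF/F)² = (1×0.0167)² = 0.000278;  (-1·δA/A)² = (-1×0.0425)² = 0.00180
δP/P = √(0.00208) = 0.0456
P = 5330 Pa, so δP = 0.0456 × 5330 = 243 Pa.

243 Pa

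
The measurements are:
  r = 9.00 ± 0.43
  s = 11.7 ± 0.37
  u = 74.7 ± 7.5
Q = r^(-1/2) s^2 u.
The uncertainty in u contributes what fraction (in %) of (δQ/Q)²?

(δQ/Q)² = (−½·δr/r)² + (2·δs/s)² + (1·δu/u)²
  r term: (-0.5×0.0478)² = 0.000571
  s term: (2×0.0316)² = 0.00400
  u term: (1×0.100)² = 0.0101
Total = 0.0147. Share from u = 0.0101/0.0147 = 0.688.

68.8%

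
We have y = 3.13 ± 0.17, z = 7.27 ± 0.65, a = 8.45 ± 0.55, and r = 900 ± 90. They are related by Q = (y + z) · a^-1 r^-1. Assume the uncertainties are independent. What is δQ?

0.000186

Let u = y + z = 10.4. δu = √(δy² + δz²) = √(0.0289 + 0.423) = 0.672, so δu/u = 0.0646.
Q is then a monomial in u, a, r:
δQ/Q = √((δu/u)² + (-1·δa/a)² + (-1·δr/r)²) = √(0.00417 + 0.00424 + 0.0100) = 0.136
Q = 0.00137, so δQ = 0.136 × 0.00137 = 0.000186.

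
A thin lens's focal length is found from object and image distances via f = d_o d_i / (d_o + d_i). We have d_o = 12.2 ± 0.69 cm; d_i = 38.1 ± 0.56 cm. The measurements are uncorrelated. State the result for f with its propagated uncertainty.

9.24 ± 0.397 cm

∂f/∂d_o = (d_i/(d_o+d_i))² = 0.574;  ∂f/∂d_i = (d_o/(d_o+d_i))² = 0.0588
δf = √((∂f/∂d_o · δd_o)² + (∂f/∂d_i · δd_i)²) = √(0.157 + 0.00109) = 0.397 cm
f = 9.24 cm.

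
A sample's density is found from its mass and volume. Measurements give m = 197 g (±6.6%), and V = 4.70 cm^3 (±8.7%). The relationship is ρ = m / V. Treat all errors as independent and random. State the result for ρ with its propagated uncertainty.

For a monomial ρ ∝ m, V^-1, fractional errors add in quadrature:
  (1·δm/m)² = (1×0.0660)² = 0.00436;  (-1·δV/V)² = (-1×0.0870)² = 0.00757
δρ/ρ = √(0.0119) = 0.109
ρ = 41.9 g/cm^3, so δρ = 0.109 × 41.9 = 4.58 g/cm^3.

41.9 ± 4.58 g/cm^3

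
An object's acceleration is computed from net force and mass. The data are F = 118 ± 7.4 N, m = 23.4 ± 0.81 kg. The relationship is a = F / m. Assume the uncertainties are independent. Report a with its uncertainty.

a is a product of powers, so relative uncertainties combine in quadrature:
  (1·δF/F)² = (1×0.0627)² = 0.00393;  (-1·δm/m)² = (-1×0.0346)² = 0.00120
δa/a = √(0.00513) = 0.0716
a = 5.04 m/s^2, so δa = 0.0716 × 5.04 = 0.361 m/s^2.

5.04 ± 0.361 m/s^2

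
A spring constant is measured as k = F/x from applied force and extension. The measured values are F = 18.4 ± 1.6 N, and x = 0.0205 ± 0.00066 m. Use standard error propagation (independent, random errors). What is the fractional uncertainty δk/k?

0.0927

k is a product of powers, so relative uncertainties combine in quadrature:
  (1·δF/F)² = (1×0.0870)² = 0.00756;  (-1·δx/x)² = (-1×0.0322)² = 0.00104
δk/k = √(0.00860) = 0.0927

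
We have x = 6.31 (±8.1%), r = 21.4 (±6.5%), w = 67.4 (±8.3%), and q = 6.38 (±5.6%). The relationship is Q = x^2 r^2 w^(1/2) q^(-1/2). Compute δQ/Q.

0.214

Since Q is a product/quotient, work with relative uncertainties:
  (2·δx/x)² = (2×0.0810)² = 0.0262;  (2·δr/r)² = (2×0.0650)² = 0.0169;  (½·δw/w)² = (0.5×0.0830)² = 0.00172;  (−½·δq/q)² = (-0.5×0.0560)² = 0.000784
δQ/Q = √(0.0457) = 0.214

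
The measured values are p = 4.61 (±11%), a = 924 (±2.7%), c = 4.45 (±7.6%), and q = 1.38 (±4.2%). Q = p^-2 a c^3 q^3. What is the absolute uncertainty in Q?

3440

For a monomial Q ∝ p^-2, a, c^3, q^3, fractional errors add in quadrature:
  (-2·δp/p)² = (-2×0.110)² = 0.0484;  (1·δa/a)² = (1×0.0270)² = 0.000729;  (3·δc/c)² = (3×0.0760)² = 0.0520;  (3·δq/q)² = (3×0.0420)² = 0.0159
δQ/Q = √(0.117) = 0.342
Q = 10100, so δQ = 0.342 × 10100 = 3440.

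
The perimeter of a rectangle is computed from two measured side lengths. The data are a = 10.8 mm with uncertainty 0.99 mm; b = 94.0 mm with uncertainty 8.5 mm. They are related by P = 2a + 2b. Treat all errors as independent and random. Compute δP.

17.1 mm

Each term contributes (cᵢ δxᵢ)² to (δP)²:
  (2·δa)² = 3.92;  (2·δb)² = 289
δP = √(293) = 17.1 mm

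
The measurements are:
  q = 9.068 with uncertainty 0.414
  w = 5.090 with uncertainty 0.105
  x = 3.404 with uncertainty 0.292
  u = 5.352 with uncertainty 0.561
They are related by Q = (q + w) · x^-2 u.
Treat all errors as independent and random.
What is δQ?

Let h = q + w = 14.16. δh = √(δq² + δw²) = √(0.171 + 0.0110) = 0.427, so δh/h = 0.0302.
Q is then a monomial in h, x, u:
δQ/Q = √((δh/h)² + (-2·δx/x)² + (1·δu/u)²) = √(0.000910 + 0.0294 + 0.0110) = 0.203
Q = 6.539, so δQ = 0.203 × 6.539 = 1.33.

1.33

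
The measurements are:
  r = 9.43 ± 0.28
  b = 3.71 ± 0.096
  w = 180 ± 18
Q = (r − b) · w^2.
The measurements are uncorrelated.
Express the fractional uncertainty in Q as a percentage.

20.7%

Let u = r − b = 5.72. δu = √(δr² + δb²) = √(0.0784 + 0.00922) = 0.296, so δu/u = 0.0517.
Q is then a monomial in u, w:
δQ/Q = √((δu/u)² + (2·δw/w)²) = √(0.00268 + 0.0400) = 0.207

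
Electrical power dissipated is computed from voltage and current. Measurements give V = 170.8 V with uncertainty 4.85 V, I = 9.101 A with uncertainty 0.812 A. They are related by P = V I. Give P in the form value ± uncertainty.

1554 ± 146 W

Products/powers → add relative errors in quadrature, weighted by exponent:
  (1·δV/V)² = (1×0.0284)² = 0.000806;  (1·δI/I)² = (1×0.0892)² = 0.00796
δP/P = √(0.00877) = 0.0936
P = 1554 W, so δP = 0.0936 × 1554 = 146 W.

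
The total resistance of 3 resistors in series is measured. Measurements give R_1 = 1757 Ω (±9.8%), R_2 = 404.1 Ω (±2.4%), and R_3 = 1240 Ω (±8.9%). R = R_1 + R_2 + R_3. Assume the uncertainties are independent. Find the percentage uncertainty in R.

6.02%

For a sum/difference, combine absolute errors in quadrature:
  (δR_1)² = 29600;  (δR_2)² = 94.1;  (δR_3)² = 12200
δR = √(41900) = 205 Ω
R = 3401 Ω, so δR/R = 205/3401 = 0.0602.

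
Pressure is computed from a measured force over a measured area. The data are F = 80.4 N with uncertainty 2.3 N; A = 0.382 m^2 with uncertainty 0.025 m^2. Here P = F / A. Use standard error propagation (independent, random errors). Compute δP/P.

0.0714

P is a product of powers, so relative uncertainties combine in quadrature:
  (1·δF/F)² = (1×0.0286)² = 0.000818;  (-1·δA/A)² = (-1×0.0654)² = 0.00428
δP/P = √(0.00510) = 0.0714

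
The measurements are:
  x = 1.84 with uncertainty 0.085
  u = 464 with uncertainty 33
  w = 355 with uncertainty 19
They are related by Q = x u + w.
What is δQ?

Let p = x·u = 854. δp/p = √((1·δx/x)² + (1·δu/u)²) = √(0.00213 + 0.00506) = 0.0848, so δp = 72.4.
Q = p + w: δQ = √(δp² + δw²) = √(5240 + 361) = 74.9

74.9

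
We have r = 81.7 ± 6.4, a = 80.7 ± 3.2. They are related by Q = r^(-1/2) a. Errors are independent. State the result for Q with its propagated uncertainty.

For a monomial Q ∝ r^(-1/2), a, fractional errors add in quadrature:
  (−½·δr/r)² = (-0.5×0.0783)² = 0.00153;  (1·δa/a)² = (1×0.0397)² = 0.00157
δQ/Q = √(0.00311) = 0.0557
Q = 8.93, so δQ = 0.0557 × 8.93 = 0.498.

8.93 ± 0.498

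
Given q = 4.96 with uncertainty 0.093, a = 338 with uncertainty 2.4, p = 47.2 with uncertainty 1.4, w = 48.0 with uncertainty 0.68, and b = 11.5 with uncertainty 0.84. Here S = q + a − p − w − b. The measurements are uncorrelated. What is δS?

Sums and differences: (δS)² = Σ (cᵢ δxᵢ)².
  (δq)² = 0.00865;  (δa)² = 5.76;  (δp)² = 1.96;  (δw)² = 0.462;  (δb)² = 0.706
δS = √(8.90) = 2.98

2.98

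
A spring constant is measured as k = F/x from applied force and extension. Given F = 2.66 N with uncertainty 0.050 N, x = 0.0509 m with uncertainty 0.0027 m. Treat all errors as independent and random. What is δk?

k is a product of powers, so relative uncertainties combine in quadrature:
  (1·δF/F)² = (1×0.0188)² = 0.000353;  (-1·δx/x)² = (-1×0.0530)² = 0.00281
δk/k = √(0.00317) = 0.0563
k = 52.3 N/m, so δk = 0.0563 × 52.3 = 2.94 N/m.

2.94 N/m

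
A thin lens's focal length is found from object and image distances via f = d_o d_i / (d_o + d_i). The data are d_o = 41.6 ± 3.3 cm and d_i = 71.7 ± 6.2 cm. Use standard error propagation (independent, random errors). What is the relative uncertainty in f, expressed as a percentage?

5.94%

∂f/∂d_o = (d_i/(d_o+d_i))² = 0.400;  ∂f/∂d_i = (d_o/(d_o+d_i))² = 0.135
δf = √((∂f/∂d_o · δd_o)² + (∂f/∂d_i · δd_i)²) = √(1.75 + 0.699) = 1.56 cm
f = 26.3 cm, so δf/f = 1.56/26.3 = 0.0594.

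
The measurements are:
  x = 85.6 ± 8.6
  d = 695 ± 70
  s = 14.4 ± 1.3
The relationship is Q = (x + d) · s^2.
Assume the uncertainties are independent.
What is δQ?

Let u = x + d = 781. δu = √(δx² + δd²) = √(74.0 + 4900) = 70.5, so δu/u = 0.0903.
Q is then a monomial in u, s:
δQ/Q = √((δu/u)² + (2·δs/s)²) = √(0.00816 + 0.0326) = 0.202
Q = 1.62e+05, so δQ = 0.202 × 1.62e+05 = 32700.

32700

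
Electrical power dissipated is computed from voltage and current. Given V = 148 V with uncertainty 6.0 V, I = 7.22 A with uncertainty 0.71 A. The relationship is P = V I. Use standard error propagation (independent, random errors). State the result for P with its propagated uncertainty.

Each factor contributes (exponent × relative error)² to (δP/P)²:
  (1·δV/V)² = (1×0.0405)² = 0.00164;  (1·δI/I)² = (1×0.0983)² = 0.00967
δP/P = √(0.0113) = 0.106
P = 1070 W, so δP = 0.106 × 1070 = 114 W.

1070 ± 114 W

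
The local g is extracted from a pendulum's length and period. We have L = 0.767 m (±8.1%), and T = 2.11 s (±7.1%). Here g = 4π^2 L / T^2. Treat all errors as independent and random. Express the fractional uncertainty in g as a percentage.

16.3%

For a monomial g ∝ L, T^-2, fractional errors add in quadrature:
  (1·δL/L)² = (1×0.0810)² = 0.00656;  (-2·δT/T)² = (-2×0.0710)² = 0.0202
δg/g = √(0.0267) = 0.163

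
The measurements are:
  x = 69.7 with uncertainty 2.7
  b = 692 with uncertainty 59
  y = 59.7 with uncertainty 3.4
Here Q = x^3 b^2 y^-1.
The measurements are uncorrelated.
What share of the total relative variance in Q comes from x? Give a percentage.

29.5%

(δQ/Q)² = (3·δx/x)² + (2·δb/b)² + (-1·δy/y)²
  x term: (3×0.0387)² = 0.0135
  b term: (2×0.0853)² = 0.0291
  y term: (-1×0.0570)² = 0.00324
Total = 0.0458. Share from x = 0.0135/0.0458 = 0.295.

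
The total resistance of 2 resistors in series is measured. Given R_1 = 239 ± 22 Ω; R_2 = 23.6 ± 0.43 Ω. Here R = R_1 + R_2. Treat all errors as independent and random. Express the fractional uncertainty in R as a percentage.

8.38%

Absolute uncertainties add in quadrature for a linear combination:
  (δR_1)² = 484;  (δR_2)² = 0.185
δR = √(484) = 22.0 Ω
R = 263 Ω, so δR/R = 22.0/263 = 0.0838.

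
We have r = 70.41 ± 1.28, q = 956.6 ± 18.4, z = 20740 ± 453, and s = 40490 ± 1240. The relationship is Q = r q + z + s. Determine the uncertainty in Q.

Let p = r·q = 67350. δp/p = √((1·δr/r)² + (1·δq/q)²) = √(0.000330 + 0.000370) = 0.0265, so δp = 1780.
Q = p + z + s: δQ = √(δp² + δz² + δs²) = √(3.18e+06 + 2.05e+05 + 1.54e+06) = 2220

2220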